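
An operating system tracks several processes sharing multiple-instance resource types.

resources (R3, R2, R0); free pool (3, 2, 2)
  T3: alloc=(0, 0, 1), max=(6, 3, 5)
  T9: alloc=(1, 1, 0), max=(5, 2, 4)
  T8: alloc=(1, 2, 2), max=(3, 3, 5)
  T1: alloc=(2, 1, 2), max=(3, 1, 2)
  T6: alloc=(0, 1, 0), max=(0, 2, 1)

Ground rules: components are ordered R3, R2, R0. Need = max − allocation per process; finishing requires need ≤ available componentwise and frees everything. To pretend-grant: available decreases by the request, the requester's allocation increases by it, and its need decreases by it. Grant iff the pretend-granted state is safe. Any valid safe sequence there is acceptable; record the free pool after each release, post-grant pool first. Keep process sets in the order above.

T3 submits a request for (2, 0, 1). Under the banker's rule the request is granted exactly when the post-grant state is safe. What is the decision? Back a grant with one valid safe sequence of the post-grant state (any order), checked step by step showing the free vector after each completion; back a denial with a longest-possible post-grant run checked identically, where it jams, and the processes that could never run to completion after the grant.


GRANT: granting preserves safety; a valid post-grant sequence is T1, T6, T8, T9, T3.
Key observation: post-grant, (1, 2, 1) remains, and an order beginning with T1 completes everyone.
Step-by-step check of the post-grant state:
  pool = (1, 2, 1)
  T1 needs (1, 0, 0) <= (1, 2, 1) -> finishes; pool += (2, 1, 2) = (3, 3, 3)
  T6 needs (0, 1, 1) <= (3, 3, 3) -> finishes; pool += (0, 1, 0) = (3, 4, 3)
  T8 needs (2, 1, 3) <= (3, 4, 3) -> finishes; pool += (1, 2, 2) = (4, 6, 5)
  T9 needs (4, 1, 4) <= (4, 6, 5) -> finishes; pool += (1, 1, 0) = (5, 7, 5)
  T3 needs (4, 3, 3) <= (5, 7, 5) -> finishes; pool += (2, 0, 2) = (7, 7, 7)


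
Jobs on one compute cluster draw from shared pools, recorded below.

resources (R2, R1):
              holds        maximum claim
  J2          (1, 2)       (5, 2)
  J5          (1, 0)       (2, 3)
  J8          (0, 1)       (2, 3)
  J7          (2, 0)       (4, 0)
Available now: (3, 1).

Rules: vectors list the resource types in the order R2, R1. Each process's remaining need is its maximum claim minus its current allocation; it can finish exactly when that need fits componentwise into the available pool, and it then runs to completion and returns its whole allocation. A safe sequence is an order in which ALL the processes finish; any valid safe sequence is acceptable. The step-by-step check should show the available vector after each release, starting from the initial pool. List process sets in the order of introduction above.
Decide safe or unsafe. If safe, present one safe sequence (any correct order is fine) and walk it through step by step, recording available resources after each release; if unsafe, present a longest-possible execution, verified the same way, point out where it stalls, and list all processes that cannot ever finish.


SAFE. One safe sequence: J7, J2, J8, J5.
Key observation: every step clears its requested resources with room to spare; the minimum clearance is 1, first at J7 — (2, 0) vs (3, 1) free.
Verifying each step:
  pool = (3, 1)
  J7 needs (2, 0) <= (3, 1) -> finishes; pool += (2, 0) = (5, 1)
  J2 needs (4, 0) <= (5, 1) -> finishes; pool += (1, 2) = (6, 3)
  J8 needs (2, 2) <= (6, 3) -> finishes; pool += (0, 1) = (6, 4)
  J5 needs (1, 3) <= (6, 4) -> finishes; pool += (1, 0) = (7, 4)


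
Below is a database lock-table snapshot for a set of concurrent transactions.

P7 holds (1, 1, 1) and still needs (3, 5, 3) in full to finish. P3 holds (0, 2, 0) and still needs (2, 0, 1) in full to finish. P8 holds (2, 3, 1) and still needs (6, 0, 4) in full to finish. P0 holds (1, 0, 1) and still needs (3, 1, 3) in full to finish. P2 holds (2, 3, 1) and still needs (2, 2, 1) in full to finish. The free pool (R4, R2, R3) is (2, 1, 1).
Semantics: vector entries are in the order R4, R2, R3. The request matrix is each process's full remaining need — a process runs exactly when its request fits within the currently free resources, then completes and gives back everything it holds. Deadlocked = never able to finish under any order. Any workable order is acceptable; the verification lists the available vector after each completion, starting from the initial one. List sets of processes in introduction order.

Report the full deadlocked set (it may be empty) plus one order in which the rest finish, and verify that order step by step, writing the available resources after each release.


Deadlocked: P7, P8 and P0.
Key observation: no order helps: past P3, P2, the free pool tops out at (4, 6, 2), below what each blocked process needs in R3.
A valid finishing order for the others: P3, P2. Step-by-step check:
  pool = (2, 1, 1)
  run P3 (needs (2, 0, 1), free (2, 1, 1)); after release of (0, 2, 0) the pool is (2, 3, 1)
  run P2 (needs (2, 2, 1), free (2, 3, 1)); after release of (2, 3, 1) the pool is (4, 6, 2)
The stuck group stays short no matter what:
  blocked: P7 wants (3, 5, 3), pool (4, 6, 2) — not enough R3
  blocked: P8 wants (6, 0, 4), pool (4, 6, 2) — not enough R4 and R3
  blocked: P0 wants (3, 1, 3), pool (4, 6, 2) — not enough R3


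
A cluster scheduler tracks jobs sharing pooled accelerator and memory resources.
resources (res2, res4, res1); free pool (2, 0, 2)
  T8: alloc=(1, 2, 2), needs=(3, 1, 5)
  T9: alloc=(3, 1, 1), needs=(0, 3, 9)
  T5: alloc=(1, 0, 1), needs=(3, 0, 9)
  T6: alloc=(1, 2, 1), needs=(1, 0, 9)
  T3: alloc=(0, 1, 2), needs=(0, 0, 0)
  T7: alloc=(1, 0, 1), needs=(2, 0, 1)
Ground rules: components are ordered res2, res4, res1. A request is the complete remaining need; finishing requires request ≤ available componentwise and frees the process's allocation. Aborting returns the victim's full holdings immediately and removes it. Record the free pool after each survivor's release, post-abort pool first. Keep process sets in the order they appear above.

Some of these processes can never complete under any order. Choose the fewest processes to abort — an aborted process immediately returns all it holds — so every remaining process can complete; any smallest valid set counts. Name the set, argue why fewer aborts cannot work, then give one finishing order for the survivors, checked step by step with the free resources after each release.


Minimum abort set: T9 and T6.
Key observation: no ordering could ever have run T5 before the abort of T9 and T6; with (4, 3, 2) back in the pool it fits at step 4.
Minimality, checking each single-abort alternative: T8 alone leaves T9 blocked (short on res1); T9 alone leaves T5 blocked (short on res1); T5 alone leaves T9 blocked (short on res1); T6 alone leaves T9 blocked (short on res1); T3 alone leaves T9 blocked (short on res1); T7 alone leaves T9 blocked (short on res1).
The survivors complete as T3, T8, T7, T5. Step-by-step check (starting from the post-abort pool):
  pool = (6, 3, 4)
  T3: need (0, 0, 0) fits (6, 3, 4); releases (0, 1, 2), pool now (6, 4, 6)
  T8: need (3, 1, 5) fits (6, 4, 6); releases (1, 2, 2), pool now (7, 6, 8)
  T7: need (2, 0, 1) fits (7, 6, 8); releases (1, 0, 1), pool now (8, 6, 9)
  T5: need (3, 0, 9) fits (8, 6, 9); releases (1, 0, 1), pool now (9, 6, 10)


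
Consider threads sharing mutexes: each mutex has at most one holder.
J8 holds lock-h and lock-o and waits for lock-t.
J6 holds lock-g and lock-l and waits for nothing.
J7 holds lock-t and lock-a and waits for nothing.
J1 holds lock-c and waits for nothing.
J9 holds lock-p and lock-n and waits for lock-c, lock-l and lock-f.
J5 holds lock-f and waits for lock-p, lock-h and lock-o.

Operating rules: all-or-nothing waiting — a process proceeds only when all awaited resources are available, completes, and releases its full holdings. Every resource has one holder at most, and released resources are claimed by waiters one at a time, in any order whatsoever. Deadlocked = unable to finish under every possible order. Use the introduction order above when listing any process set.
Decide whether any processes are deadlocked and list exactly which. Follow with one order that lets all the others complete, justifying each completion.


Deadlocked: J9 and J5.
Key observation: the wait chain closes on itself along J9 -> J5 -> J9; no other process is dragged down with it.
One completion order for the rest: J7, J1, J8, J6.
Verifying each step:
  J7 waits on nothing -> runs at once and releases lock-t and lock-a
  J1 waits on nothing -> runs at once and releases lock-c
  J8: everything it awaited (lock-t) is free; runs, freeing lock-h and lock-o
  J6 waits on nothing -> runs at once and releases lock-g and lock-l


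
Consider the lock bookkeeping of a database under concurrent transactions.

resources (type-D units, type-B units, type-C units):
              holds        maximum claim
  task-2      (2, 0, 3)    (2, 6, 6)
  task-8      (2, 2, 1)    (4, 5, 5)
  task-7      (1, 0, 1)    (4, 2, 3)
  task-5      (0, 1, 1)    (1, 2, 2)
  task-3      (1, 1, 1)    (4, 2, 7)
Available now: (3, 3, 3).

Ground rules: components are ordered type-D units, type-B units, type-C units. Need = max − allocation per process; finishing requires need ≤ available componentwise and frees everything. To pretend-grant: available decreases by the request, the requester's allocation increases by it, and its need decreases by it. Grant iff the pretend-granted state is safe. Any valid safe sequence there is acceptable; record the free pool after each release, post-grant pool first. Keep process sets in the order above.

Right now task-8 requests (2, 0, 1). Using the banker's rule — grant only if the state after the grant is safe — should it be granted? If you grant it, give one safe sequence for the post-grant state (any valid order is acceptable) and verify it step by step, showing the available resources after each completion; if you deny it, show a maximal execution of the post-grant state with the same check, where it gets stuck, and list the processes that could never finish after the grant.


GRANT: granting preserves safety; a valid post-grant sequence is task-5, task-8, task-7, task-3, task-2.
Key observation: the transfer keeps a workable pool ((1, 3, 2)); task-5 starts the safe sequence.
Step-by-step check of the post-grant state:
  pool = (1, 3, 2)
  task-5 needs (1, 1, 1) <= (1, 3, 2) -> finishes; pool += (0, 1, 1) = (1, 4, 3)
  task-8 needs (0, 3, 3) <= (1, 4, 3) -> finishes; pool += (4, 2, 2) = (5, 6, 5)
  task-7 needs (3, 2, 2) <= (5, 6, 5) -> finishes; pool += (1, 0, 1) = (6, 6, 6)
  task-3 needs (3, 1, 6) <= (6, 6, 6) -> finishes; pool += (1, 1, 1) = (7, 7, 7)
  task-2 needs (0, 6, 3) <= (7, 7, 7) -> finishes; pool += (2, 0, 3) = (9, 7, 10)


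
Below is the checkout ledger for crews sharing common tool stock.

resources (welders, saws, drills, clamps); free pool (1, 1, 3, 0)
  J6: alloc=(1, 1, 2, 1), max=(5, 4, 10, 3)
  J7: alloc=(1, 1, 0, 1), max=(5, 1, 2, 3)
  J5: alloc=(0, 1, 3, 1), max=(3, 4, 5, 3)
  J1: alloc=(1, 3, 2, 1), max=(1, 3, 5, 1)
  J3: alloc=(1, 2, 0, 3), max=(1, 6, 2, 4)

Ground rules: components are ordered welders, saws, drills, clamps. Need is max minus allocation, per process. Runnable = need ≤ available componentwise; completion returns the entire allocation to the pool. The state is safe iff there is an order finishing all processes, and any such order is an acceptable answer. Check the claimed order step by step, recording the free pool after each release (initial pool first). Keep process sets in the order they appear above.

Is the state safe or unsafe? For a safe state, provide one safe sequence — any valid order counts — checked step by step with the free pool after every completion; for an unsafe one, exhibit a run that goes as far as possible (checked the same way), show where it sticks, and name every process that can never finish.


UNSAFE — no complete ordering exists.
Key observation: welders is the bottleneck — with J1, J3, J5 done the pool holds (3, 7, 8, 5), short of every remaining need.
A maximal execution: J1, J3, J5 — then nothing else fits. Walking it through:
  pool = (1, 1, 3, 0)
  J1: need (0, 0, 3, 0) fits (1, 1, 3, 0); releases (1, 3, 2, 1), pool now (2, 4, 5, 1)
  J3: need (0, 4, 2, 1) fits (2, 4, 5, 1); releases (1, 2, 0, 3), pool now (3, 6, 5, 4)
  J5: need (3, 3, 2, 2) fits (3, 6, 5, 4); releases (0, 1, 3, 1), pool now (3, 7, 8, 5)
  J6 still needs (4, 3, 8, 2) but only (3, 7, 8, 5) is free — short on welders
  J7 still needs (4, 0, 2, 2) but only (3, 7, 8, 5) is free — short on welders
Never able to finish: J6 and J7.


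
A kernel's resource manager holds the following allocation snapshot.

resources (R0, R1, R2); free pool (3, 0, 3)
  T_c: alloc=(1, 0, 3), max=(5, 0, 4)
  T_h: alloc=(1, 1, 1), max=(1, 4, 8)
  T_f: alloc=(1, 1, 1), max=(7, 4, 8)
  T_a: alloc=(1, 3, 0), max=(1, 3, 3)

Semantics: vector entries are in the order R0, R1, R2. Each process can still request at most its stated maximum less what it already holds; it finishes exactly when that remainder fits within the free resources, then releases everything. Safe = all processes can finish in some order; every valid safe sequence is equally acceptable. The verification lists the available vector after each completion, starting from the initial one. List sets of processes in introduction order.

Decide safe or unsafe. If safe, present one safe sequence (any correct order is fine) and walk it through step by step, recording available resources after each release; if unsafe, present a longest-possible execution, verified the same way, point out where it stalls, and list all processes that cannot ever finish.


UNSAFE.
Key observation: once T_a, T_c finish, the pool peaks at (5, 3, 6) — and every remaining process still needs more R2 than that.
The run T_a, T_c cannot be extended any further. Verifying each step:
  pool = (3, 0, 3)
  T_a: need (0, 0, 3) fits (3, 0, 3); releases (1, 3, 0), pool now (4, 3, 3)
  T_c: need (4, 0, 1) fits (4, 3, 3); releases (1, 0, 3), pool now (5, 3, 6)
  T_h cannot run: need (0, 3, 7) vs free (5, 3, 6) (insufficient R2)
  T_f cannot run: need (6, 3, 7) vs free (5, 3, 6) (insufficient R0 and R2)
Never able to finish: T_h and T_f.


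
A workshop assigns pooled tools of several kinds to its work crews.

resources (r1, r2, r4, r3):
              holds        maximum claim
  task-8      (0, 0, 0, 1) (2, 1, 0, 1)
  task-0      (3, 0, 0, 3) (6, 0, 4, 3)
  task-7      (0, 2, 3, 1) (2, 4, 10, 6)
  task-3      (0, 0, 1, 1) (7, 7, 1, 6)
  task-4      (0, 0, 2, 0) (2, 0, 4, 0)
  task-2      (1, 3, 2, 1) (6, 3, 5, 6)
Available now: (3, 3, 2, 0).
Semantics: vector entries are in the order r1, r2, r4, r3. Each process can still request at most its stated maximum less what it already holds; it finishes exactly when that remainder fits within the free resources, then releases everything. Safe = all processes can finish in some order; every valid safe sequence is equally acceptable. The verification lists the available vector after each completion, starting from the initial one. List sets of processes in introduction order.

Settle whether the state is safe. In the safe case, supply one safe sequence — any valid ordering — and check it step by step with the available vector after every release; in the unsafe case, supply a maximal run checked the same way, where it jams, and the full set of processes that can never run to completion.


The state is UNSAFE.
Key observation: even finishing task-4, task-0, task-8 leaves just (6, 3, 4, 4) free — too little r3 for any of the remaining processes.
A maximal execution: task-4, task-0, task-8 — then nothing else fits. Step-by-step check:
  pool = (3, 3, 2, 0)
  task-4 needs (2, 0, 2, 0) <= (3, 3, 2, 0) -> finishes; pool += (0, 0, 2, 0) = (3, 3, 4, 0)
  task-0 needs (3, 0, 4, 0) <= (3, 3, 4, 0) -> finishes; pool += (3, 0, 0, 3) = (6, 3, 4, 3)
  task-8 needs (2, 1, 0, 0) <= (6, 3, 4, 3) -> finishes; pool += (0, 0, 0, 1) = (6, 3, 4, 4)
  task-7 cannot run: need (2, 2, 7, 5) vs free (6, 3, 4, 4) (insufficient r4 and r3)
  task-3 cannot run: need (7, 7, 0, 5) vs free (6, 3, 4, 4) (insufficient r1, r2 and r3)
  task-2 cannot run: need (5, 0, 3, 5) vs free (6, 3, 4, 4) (insufficient r3)
Permanently blocked: task-7, task-3 and task-2.


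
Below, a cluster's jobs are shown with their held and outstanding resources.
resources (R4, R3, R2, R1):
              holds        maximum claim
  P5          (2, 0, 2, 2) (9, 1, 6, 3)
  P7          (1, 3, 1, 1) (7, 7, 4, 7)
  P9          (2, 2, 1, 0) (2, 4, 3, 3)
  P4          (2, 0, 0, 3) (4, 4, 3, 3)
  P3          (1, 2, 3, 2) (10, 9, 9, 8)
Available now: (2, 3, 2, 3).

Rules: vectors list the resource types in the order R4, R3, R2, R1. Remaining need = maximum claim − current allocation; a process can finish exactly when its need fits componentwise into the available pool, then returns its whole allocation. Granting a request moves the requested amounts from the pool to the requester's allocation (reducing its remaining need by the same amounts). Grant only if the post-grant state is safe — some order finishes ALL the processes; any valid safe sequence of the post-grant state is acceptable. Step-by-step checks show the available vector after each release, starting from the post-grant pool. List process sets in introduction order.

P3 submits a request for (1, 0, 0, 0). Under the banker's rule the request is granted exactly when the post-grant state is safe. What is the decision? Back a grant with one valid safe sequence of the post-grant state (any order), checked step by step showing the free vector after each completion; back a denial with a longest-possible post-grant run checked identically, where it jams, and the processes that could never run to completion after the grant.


DENY. Granting would leave the state unsafe.
Key observation: no order helps: past P9, P4, the free pool tops out at (5, 5, 3, 6), below what each blocked process needs in R4.
After a pretend grant, a maximal execution: P9, P4 — then nothing else fits. Step-by-step check:
  pool = (1, 3, 2, 3)
  P9: need (0, 2, 2, 3) fits (1, 3, 2, 3); releases (2, 2, 1, 0), pool now (3, 5, 3, 3)
  P4: need (2, 4, 3, 0) fits (3, 5, 3, 3); releases (2, 0, 0, 3), pool now (5, 5, 3, 6)
  blocked: P5 wants (7, 1, 4, 1), pool (5, 5, 3, 6) — not enough R4 and R2
  blocked: P7 wants (6, 4, 3, 6), pool (5, 5, 3, 6) — not enough R4
  blocked: P3 wants (8, 7, 6, 6), pool (5, 5, 3, 6) — not enough R4, R3 and R2
Processes that could never finish after the grant: P5, P7 and P3.


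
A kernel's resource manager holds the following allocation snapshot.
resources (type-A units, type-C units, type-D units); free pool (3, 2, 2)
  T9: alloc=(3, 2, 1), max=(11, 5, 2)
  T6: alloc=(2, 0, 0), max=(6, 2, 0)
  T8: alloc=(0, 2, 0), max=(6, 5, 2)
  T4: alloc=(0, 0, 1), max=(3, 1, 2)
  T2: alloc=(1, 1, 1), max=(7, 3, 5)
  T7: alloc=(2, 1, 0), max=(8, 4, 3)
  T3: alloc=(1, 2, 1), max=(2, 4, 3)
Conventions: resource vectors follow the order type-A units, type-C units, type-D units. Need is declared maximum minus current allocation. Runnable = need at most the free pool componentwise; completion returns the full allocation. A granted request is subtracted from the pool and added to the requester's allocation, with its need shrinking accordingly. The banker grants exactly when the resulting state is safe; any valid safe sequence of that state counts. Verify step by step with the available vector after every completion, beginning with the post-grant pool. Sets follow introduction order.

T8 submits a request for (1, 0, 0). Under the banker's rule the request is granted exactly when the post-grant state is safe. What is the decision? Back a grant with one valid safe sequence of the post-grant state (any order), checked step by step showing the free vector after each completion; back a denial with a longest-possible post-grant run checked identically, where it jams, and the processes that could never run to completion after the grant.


DENY: after the grant no complete ordering would exist.
Key observation: the wall is type-A units: completing T3, T4 brings the pool only to (3, 4, 4), and all the rest need more.
Pretend the grant happened; the run T3, T4 goes as far as possible. Step-by-step check:
  pool = (2, 2, 2)
  run T3 (needs (1, 2, 2), free (2, 2, 2)); after release of (1, 2, 1) the pool is (3, 4, 3)
  run T4 (needs (3, 1, 1), free (3, 4, 3)); after release of (0, 0, 1) the pool is (3, 4, 4)
  T9 still needs (8, 3, 1) but only (3, 4, 4) is free — short on type-A units
  T6 still needs (4, 2, 0) but only (3, 4, 4) is free — short on type-A units
  T8 still needs (5, 3, 2) but only (3, 4, 4) is free — short on type-A units
  T2 still needs (6, 2, 4) but only (3, 4, 4) is free — short on type-A units
  T7 still needs (6, 3, 3) but only (3, 4, 4) is free — short on type-A units
Had the request been granted, T9, T6, T8, T2 and T7 could never finish.


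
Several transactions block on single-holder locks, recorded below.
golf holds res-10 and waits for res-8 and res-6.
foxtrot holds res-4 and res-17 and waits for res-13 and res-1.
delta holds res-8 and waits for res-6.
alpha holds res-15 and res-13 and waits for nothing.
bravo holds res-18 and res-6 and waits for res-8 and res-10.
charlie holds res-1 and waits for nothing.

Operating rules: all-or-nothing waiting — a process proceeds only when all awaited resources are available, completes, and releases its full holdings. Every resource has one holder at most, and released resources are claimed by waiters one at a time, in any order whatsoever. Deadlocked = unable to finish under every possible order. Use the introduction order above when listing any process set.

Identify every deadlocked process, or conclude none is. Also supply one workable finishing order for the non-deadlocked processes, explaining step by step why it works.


The deadlocked set is golf, delta and bravo.
Key observation: the loop golf -> delta -> bravo -> golf blocks itself forever; no other process is dragged down with it.
A valid finishing order for the others: alpha, charlie, foxtrot.
Verifying each step:
  run alpha (it waits on nothing); releases res-15 and res-13
  run charlie (it waits on nothing); releases res-1
  run foxtrot (all its waits — res-13 and res-1 — are resolved); releases res-4 and res-17


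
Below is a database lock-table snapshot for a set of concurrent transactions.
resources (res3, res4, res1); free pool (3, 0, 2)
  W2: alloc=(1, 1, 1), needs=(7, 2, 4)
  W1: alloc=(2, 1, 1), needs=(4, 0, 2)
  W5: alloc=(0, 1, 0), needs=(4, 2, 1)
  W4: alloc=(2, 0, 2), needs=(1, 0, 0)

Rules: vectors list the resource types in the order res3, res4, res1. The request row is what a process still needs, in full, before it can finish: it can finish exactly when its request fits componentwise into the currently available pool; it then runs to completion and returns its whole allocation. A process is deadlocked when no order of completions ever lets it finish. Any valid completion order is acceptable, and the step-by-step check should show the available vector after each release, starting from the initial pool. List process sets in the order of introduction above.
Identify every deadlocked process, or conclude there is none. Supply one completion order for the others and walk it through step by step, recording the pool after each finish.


Deadlocked: W2 and W5.
Key observation: once W4, W1 finish, the pool peaks at (7, 1, 5) — and every remaining process still needs more res4 than that.
A valid finishing order for the others: W4, W1. Verifying each step:
  pool = (3, 0, 2)
  W4: need (1, 0, 0) fits (3, 0, 2); releases (2, 0, 2), pool now (5, 0, 4)
  W1: need (4, 0, 2) fits (5, 0, 4); releases (2, 1, 1), pool now (7, 1, 5)
None of the blocked processes ever fits:
  W2 still needs (7, 2, 4) but only (7, 1, 5) is free — short on res4
  W5 still needs (4, 2, 1) but only (7, 1, 5) is free — short on res4


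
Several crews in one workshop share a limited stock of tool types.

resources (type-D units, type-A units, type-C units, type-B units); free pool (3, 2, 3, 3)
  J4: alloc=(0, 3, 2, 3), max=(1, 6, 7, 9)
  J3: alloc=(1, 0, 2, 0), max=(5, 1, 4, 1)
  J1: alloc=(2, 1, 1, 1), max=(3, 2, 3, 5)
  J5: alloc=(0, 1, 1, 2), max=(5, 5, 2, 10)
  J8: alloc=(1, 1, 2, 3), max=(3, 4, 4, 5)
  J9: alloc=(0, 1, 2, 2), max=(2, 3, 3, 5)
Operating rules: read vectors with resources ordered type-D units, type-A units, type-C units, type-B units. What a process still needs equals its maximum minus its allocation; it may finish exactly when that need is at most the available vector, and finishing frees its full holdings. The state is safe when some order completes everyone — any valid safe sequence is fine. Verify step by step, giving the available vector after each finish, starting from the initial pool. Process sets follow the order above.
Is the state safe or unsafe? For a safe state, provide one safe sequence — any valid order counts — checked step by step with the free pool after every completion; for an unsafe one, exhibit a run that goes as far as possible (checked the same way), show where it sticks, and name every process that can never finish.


SAFE. One safe sequence: J9, J1, J3, J4, J8, J5.
Key observation: the first exact fit in this order is J9 — it needs (2, 2, 1, 3) with (3, 2, 3, 3) free, meeting a requested resource to the last unit.
Walking it through:
  pool = (3, 2, 3, 3)
  run J9 (needs (2, 2, 1, 3), free (3, 2, 3, 3)); after release of (0, 1, 2, 2) the pool is (3, 3, 5, 5)
  run J1 (needs (1, 1, 2, 4), free (3, 3, 5, 5)); after release of (2, 1, 1, 1) the pool is (5, 4, 6, 6)
  run J3 (needs (4, 1, 2, 1), free (5, 4, 6, 6)); after release of (1, 0, 2, 0) the pool is (6, 4, 8, 6)
  run J4 (needs (1, 3, 5, 6), free (6, 4, 8, 6)); after release of (0, 3, 2, 3) the pool is (6, 7, 10, 9)
  run J8 (needs (2, 3, 2, 2), free (6, 7, 10, 9)); after release of (1, 1, 2, 3) the pool is (7, 8, 12, 12)
  run J5 (needs (5, 4, 1, 8), free (7, 8, 12, 12)); after release of (0, 1, 1, 2) the pool is (7, 9, 13, 14)


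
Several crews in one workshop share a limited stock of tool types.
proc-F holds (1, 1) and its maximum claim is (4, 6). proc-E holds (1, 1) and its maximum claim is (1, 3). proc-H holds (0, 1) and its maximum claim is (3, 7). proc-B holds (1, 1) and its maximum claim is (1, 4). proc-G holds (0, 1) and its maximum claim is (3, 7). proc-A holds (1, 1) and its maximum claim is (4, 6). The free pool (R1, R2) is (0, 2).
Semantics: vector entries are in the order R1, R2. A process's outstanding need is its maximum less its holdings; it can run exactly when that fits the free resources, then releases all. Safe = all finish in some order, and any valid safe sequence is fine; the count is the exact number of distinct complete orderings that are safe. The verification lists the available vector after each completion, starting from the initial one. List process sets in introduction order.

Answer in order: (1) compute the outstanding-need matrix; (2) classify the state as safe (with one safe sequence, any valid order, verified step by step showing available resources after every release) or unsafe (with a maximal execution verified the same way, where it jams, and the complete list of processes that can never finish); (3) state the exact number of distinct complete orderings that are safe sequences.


(1) Need matrix, components ordered R1, R2:
  proc-F: (3, 5)
  proc-E: (0, 2)
  proc-H: (3, 6)
  proc-B: (0, 3)
  proc-G: (3, 6)
  proc-A: (3, 5)
(2) The state is UNSAFE.
Key observation: no order helps: past proc-E, proc-B, the free pool tops out at (2, 4), below what each blocked process needs in R1.
Going as far as possible: proc-E, proc-B; after that, nothing fits. Walking it through:
  pool = (0, 2)
  run proc-E (needs (0, 2), free (0, 2)); after release of (1, 1) the pool is (1, 3)
  run proc-B (needs (0, 3), free (1, 3)); after release of (1, 1) the pool is (2, 4)
  proc-F cannot run: need (3, 5) vs free (2, 4) (insufficient R1 and R2)
  proc-H cannot run: need (3, 6) vs free (2, 4) (insufficient R1 and R2)
  proc-G cannot run: need (3, 6) vs free (2, 4) (insufficient R1 and R2)
  proc-A cannot run: need (3, 5) vs free (2, 4) (insufficient R1 and R2)
Permanently blocked: proc-F, proc-H, proc-G and proc-A.
(3) Exactly 0 of the possible complete orderings are safe sequences.


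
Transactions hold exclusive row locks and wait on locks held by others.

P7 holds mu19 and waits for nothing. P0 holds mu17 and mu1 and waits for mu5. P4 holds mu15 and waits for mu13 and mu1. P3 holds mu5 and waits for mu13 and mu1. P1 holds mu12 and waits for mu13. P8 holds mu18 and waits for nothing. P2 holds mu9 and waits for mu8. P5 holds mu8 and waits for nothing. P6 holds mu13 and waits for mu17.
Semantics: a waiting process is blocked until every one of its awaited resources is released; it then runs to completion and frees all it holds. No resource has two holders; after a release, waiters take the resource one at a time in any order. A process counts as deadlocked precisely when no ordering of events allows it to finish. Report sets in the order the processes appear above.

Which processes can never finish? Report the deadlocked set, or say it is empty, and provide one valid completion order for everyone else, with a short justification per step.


The deadlocked set is P0, P4, P3, P1 and P6.
Key observation: the wait chain closes on itself along P0 -> P3 -> P0; P6 is caught in further circular waits and P4 and P1 wait into the deadlock from upstream.
A valid finishing order for the others: P7, P8, P5, P2.
Step-by-step check:
  P7 waits on nothing -> runs at once and releases mu19
  P8 waits on nothing -> runs at once and releases mu18
  P5 waits on nothing -> runs at once and releases mu8
  P2: everything it awaited (mu8) is free; runs, freeing mu9


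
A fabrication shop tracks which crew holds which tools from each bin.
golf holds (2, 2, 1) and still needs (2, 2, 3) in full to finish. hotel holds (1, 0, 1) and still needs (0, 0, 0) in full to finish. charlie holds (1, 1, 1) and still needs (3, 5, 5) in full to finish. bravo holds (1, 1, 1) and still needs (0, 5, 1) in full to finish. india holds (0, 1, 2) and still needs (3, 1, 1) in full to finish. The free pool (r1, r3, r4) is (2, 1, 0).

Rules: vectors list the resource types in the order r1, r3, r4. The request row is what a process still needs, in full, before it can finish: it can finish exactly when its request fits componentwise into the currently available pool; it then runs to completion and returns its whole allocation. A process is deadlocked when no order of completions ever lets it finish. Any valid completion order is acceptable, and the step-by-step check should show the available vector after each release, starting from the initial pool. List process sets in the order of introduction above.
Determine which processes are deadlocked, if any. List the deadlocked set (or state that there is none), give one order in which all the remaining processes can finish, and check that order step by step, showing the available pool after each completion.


Deadlocked: charlie and bravo.
Key observation: r3 is the bottleneck — with hotel, india, golf done the pool holds (5, 4, 4), short of every remaining need.
The rest can finish in the order hotel, india, golf. Verifying each step:
  pool = (2, 1, 0)
  hotel needs (0, 0, 0) <= (2, 1, 0) -> finishes; pool += (1, 0, 1) = (3, 1, 1)
  india needs (3, 1, 1) <= (3, 1, 1) -> finishes; pool += (0, 1, 2) = (3, 2, 3)
  golf needs (2, 2, 3) <= (3, 2, 3) -> finishes; pool += (2, 2, 1) = (5, 4, 4)
The stuck group stays short no matter what:
  blocked: charlie wants (3, 5, 5), pool (5, 4, 4) — not enough r3 and r4
  blocked: bravo wants (0, 5, 1), pool (5, 4, 4) — not enough r3


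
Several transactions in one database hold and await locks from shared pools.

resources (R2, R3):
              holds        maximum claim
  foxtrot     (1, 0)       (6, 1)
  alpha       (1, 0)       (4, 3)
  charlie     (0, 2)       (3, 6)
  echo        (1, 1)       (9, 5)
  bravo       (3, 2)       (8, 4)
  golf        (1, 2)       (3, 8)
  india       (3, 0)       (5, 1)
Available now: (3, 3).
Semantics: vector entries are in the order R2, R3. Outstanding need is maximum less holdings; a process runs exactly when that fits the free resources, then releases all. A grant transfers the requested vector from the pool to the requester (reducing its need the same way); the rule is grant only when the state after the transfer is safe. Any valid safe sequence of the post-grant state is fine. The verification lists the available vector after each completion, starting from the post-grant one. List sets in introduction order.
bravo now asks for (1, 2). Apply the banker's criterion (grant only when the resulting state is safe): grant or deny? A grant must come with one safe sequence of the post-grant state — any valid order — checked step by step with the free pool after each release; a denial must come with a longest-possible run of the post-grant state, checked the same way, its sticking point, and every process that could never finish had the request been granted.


GRANT. The post-grant state is safe; one safe sequence: india, bravo, foxtrot, charlie, alpha, golf, echo.
Key observation: with (2, 1) left after the transfer, india can run at once — the state stays safe.
Check on the post-grant state, step by step:
  pool = (2, 1)
  run india (needs (2, 1), free (2, 1)); after release of (3, 0) the pool is (5, 1)
  run bravo (needs (4, 0), free (5, 1)); after release of (4, 4) the pool is (9, 5)
  run foxtrot (needs (5, 1), free (9, 5)); after release of (1, 0) the pool is (10, 5)
  run charlie (needs (3, 4), free (10, 5)); after release of (0, 2) the pool is (10, 7)
  run alpha (needs (3, 3), free (10, 7)); after release of (1, 0) the pool is (11, 7)
  run golf (needs (2, 6), free (11, 7)); after release of (1, 2) the pool is (12, 9)
  run echo (needs (8, 4), free (12, 9)); after release of (1, 1) the pool is (13, 10)


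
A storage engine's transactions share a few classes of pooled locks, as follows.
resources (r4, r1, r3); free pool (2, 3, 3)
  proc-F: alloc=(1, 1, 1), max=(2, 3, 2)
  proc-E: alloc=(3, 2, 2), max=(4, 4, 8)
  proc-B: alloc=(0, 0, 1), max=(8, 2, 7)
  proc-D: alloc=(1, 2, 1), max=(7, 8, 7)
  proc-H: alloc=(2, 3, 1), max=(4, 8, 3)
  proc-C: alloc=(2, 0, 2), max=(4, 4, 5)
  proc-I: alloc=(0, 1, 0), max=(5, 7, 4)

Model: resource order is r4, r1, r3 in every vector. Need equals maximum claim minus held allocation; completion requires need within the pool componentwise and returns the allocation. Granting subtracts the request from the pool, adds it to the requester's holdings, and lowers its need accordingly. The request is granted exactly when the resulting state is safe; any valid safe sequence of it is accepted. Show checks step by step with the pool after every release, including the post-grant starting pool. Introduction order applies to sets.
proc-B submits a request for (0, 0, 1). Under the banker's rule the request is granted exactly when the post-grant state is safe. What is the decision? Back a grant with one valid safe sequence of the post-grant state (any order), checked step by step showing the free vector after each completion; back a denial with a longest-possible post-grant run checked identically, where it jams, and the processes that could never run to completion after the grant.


DENY — the pretend-granted state is unsafe.
Key observation: after proc-F, proc-C the pool peaks at (5, 4, 5), and each blocked process is short somewhere: proc-E on r3; proc-B on r4; proc-D on r4, r1, r3; proc-H on r1; proc-I on r1.
On the post-grant state, proc-F, proc-C is a maximal run — nothing extends it. Walking it through:
  pool = (2, 3, 2)
  run proc-F (needs (1, 2, 1), free (2, 3, 2)); after release of (1, 1, 1) the pool is (3, 4, 3)
  run proc-C (needs (2, 4, 3), free (3, 4, 3)); after release of (2, 0, 2) the pool is (5, 4, 5)
  proc-E still needs (1, 2, 6) but only (5, 4, 5) is free — short on r3
  proc-B still needs (8, 2, 5) but only (5, 4, 5) is free — short on r4
  proc-D still needs (6, 6, 6) but only (5, 4, 5) is free — short on r4, r1 and r3
  proc-H still needs (2, 5, 2) but only (5, 4, 5) is free — short on r1
  proc-I still needs (5, 6, 4) but only (5, 4, 5) is free — short on r1
Processes that could never finish after the grant: proc-E, proc-B, proc-D, proc-H and proc-I.


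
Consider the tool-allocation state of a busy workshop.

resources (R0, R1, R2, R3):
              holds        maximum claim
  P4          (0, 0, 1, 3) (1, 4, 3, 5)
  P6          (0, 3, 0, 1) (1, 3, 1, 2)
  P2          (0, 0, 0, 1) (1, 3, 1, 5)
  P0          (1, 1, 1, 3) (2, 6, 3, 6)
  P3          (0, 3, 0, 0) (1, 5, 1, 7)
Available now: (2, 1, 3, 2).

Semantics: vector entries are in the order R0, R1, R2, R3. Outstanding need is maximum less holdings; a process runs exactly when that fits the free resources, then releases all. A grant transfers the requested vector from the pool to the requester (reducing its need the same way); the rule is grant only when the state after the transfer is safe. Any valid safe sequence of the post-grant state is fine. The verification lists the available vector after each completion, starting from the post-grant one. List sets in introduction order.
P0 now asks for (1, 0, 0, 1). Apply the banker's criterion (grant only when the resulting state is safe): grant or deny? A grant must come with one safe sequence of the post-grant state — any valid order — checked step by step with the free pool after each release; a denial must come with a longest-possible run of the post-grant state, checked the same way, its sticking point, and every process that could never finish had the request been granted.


DENY — the pretend-granted state is unsafe.
Key observation: after P6, P4, P2 the pool peaks at (1, 4, 4, 6), and each blocked process is short somewhere: P0 on R1; P3 on R3.
On the post-grant state, P6, P4, P2 is a maximal run — nothing extends it. Check, step by step:
  pool = (1, 1, 3, 1)
  P6 needs (1, 0, 1, 1) <= (1, 1, 3, 1) -> finishes; pool += (0, 3, 0, 1) = (1, 4, 3, 2)
  P4 needs (1, 4, 2, 2) <= (1, 4, 3, 2) -> finishes; pool += (0, 0, 1, 3) = (1, 4, 4, 5)
  P2 needs (1, 3, 1, 4) <= (1, 4, 4, 5) -> finishes; pool += (0, 0, 0, 1) = (1, 4, 4, 6)
  P0 still needs (0, 5, 2, 2) but only (1, 4, 4, 6) is free — short on R1
  P3 still needs (1, 2, 1, 7) but only (1, 4, 4, 6) is free — short on R3
Had the request been granted, P0 and P3 could never finish.


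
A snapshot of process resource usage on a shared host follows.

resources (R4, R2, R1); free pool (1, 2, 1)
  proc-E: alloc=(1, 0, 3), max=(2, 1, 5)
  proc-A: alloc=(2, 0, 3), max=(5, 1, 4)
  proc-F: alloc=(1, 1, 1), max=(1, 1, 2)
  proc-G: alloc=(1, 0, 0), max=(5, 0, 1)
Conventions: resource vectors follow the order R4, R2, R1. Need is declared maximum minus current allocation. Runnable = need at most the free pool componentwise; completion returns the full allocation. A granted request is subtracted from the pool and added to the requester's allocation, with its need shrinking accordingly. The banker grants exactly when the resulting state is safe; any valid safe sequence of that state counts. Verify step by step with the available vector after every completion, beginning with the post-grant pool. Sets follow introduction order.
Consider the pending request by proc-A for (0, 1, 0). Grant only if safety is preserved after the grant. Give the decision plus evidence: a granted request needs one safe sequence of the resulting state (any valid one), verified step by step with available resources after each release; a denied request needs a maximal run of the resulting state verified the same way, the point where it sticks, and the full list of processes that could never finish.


GRANT — the state after the grant stays safe, e.g. via proc-F, proc-E, proc-A, proc-G.
Key observation: post-grant, (1, 1, 1) remains, and an order beginning with proc-F completes everyone.
Step-by-step check of the post-grant state:
  pool = (1, 1, 1)
  proc-F needs (0, 0, 1) <= (1, 1, 1) -> finishes; pool += (1, 1, 1) = (2, 2, 2)
  proc-E needs (1, 1, 2) <= (2, 2, 2) -> finishes; pool += (1, 0, 3) = (3, 2, 5)
  proc-A needs (3, 0, 1) <= (3, 2, 5) -> finishes; pool += (2, 1, 3) = (5, 3, 8)
  proc-G needs (4, 0, 1) <= (5, 3, 8) -> finishes; pool += (1, 0, 0) = (6, 3, 8)
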